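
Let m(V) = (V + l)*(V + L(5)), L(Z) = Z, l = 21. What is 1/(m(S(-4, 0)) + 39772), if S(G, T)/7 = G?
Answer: 1/39933 ≈ 2.5042e-5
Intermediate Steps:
S(G, T) = 7*G
m(V) = (5 + V)*(21 + V) (m(V) = (V + 21)*(V + 5) = (21 + V)*(5 + V) = (5 + V)*(21 + V))
1/(m(S(-4, 0)) + 39772) = 1/((105 + (7*(-4))**2 + 26*(7*(-4))) + 39772) = 1/((105 + (-28)**2 + 26*(-28)) + 39772) = 1/((105 + 784 - 728) + 39772) = 1/(161 + 39772) = 1/39933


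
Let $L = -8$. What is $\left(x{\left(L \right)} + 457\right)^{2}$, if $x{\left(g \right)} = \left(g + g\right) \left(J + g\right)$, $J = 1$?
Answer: $323761$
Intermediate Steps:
$x{\left(g \right)} = 2 g \left(1 + g\right)$ ($x{\left(g \right)} = \left(g + g\right) \left(1 + g\right) = 2 g \left(1 + g\right)$)
$\left(x{\left(L \right)} + 457\right)^{2} = \left(2 \left(-8\right) \left(1 - 8\right) + 457\right)^{2} = \left(2 \left(-8\right) \left(-7\right) + 457\right)^{2} = \left(112 + 457\right)^{2} = 569^{2} = 323761$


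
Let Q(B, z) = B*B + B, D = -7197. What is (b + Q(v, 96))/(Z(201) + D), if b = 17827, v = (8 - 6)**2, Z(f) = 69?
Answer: -661/264 ≈ -2.5038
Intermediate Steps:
v = 4 (v = 2**2 = 4)
Q(B, z) = B + B**2 (Q(B, z) = B**2 + B = B + B**2)
(b + Q(v, 96))/(Z(201) + D) = (17827 + 4*(1 + 4))/(69 - 7197) = (17827 + 4*5)/(-7128) = (17827 + 20)*(-1/7128) = 17847*(-1/7128) = -661/264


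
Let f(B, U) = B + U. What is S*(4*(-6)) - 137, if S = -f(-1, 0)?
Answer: -161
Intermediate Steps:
S = 1 (S = -(-1 + 0) = -1*(-1) = 1)
S*(4*(-6)) - 137 = 1*(4*(-6)) - 137 = 1*(-24) - 137 = -24 - 137 = -161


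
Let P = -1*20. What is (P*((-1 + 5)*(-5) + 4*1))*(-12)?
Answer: -3840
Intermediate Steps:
P = -20
(P*((-1 + 5)*(-5) + 4*1))*(-12) = -20*((-1 + 5)*(-5) + 4*1)*(-12) = -20*(4*(-5) + 4)*(-12) = -20*(-20 + 4)*(-12) = -20*(-16)*(-12) = 320*(-12) = -3840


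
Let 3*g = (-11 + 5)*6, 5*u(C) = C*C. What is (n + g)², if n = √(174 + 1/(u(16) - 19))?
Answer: (1932 - √4511059)²/25921 ≈ 1.4211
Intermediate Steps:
u(C) = C²/5 (u(C) = (C*C)/5 = C²/5)
g = -12 (g = ((-11 + 5)*6)/3 = (-6*6)/3 = (⅓)*(-36) = -12)
n = √4511059/161 (n = √(174 + 1/((⅕)*16² - 19)) = √(174 + 1/((⅕)*256 - 19)) = √(174 + 1/(256/5 - 19)) = √(174 + 1/(161/5)) = √(174 + 5/161) = √(28019/161) = √4511059/161 ≈ 13.192)
(n + g)² = (√4511059/161 - 12)² = (-12 + √4511059/161)²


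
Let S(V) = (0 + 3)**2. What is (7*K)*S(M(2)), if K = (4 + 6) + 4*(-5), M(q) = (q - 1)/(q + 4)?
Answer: -630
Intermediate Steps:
M(q) = (-1 + q)/(4 + q)
S(V) = 9 (S(V) = 3**2 = 9)
K = -10 (K = 10 - 20 = -10)
(7*K)*S(M(2)) = (7*(-10))*9 = -70*9 = -630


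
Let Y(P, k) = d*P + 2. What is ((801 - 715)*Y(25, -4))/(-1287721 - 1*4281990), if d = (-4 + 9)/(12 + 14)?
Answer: -7611/72406243 ≈ -0.00010512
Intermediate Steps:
d = 5/26 ≈ 0.19231
Y(P, k) = 2 + 5*P/26 (Y(P, k) = 5*P/26 + 2 = 2 + 5*P/26)
((801 - 715)*Y(25, -4))/(-1287721 - 1*4281990) = ((801 - 715)*(2 + (5/26)*25))/(-1287721 - 1*4281990) = (86*(2 + 125/26))/(-1287721 - 4281990) = (86*(177/26))/(-5569711) = (7611/13)*(-1/5569711) = -7611/72406243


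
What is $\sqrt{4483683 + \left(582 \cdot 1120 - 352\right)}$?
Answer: $\sqrt{5135171} \approx 2266.1$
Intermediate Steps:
$\sqrt{4483683 + \left(582 \cdot 1120 - 352\right)} = \sqrt{4483683 + \left(651840 - 352\right)} = \sqrt{4483683 + 651488} = \sqrt{5135171}$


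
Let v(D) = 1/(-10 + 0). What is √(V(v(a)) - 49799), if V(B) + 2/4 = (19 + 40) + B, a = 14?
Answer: I*√1243515/5 ≈ 223.03*I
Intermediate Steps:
v(D) = -⅒ (v(D) = 1/(-10) = -⅒)
V(B) = 117/2 + B (V(B) = -½ + ((19 + 40) + B) = -½ + (59 + B) = 117/2 + B)
√(V(v(a)) - 49799) = √((117/2 - ⅒) - 49799) = √(292/5 - 49799) = √(-248703/5) = I*√1243515/5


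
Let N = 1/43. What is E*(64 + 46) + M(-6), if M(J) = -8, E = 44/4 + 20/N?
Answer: 95802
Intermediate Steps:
N = 1/43 ≈ 0.023256
E = 871 (E = 44/4 + 20/(1/43) = 44*(¼) + 20*43 = 11 + 860 = 871)
E*(64 + 46) + M(-6) = 871*(64 + 46) - 8 = 871*110 - 8 = 95810 - 8 = 95802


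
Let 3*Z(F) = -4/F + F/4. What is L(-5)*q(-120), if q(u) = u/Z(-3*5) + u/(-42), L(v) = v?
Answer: -776900/1463 ≈ -531.03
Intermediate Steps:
Z(F) = -4/(3*F) + F/12 (Z(F) = (-4/F + F/4)/3 = -4/(3*F) + F/12)
q(u) = -7769*u/8778 (q(u) = u/(((-16 + (-3*5)²)/(12*((-3*5))))) + u/(-42) = u/(((1/12)*(-16 + (-15)²)/(-15))) + u*(-1/42) = u/(((1/12)*(-1/15)*(-16 + 225))) - u/42 = u/(((1/12)*(-1/15)*209)) - u/42 = u/(-209/180) - u/42 = u*(-180/209) - u/42 = -180*u/209 - u/42 = -7769*u/8778)
L(-5)*q(-120) = -(-38845)*(-120)/8778 = -5*155380/1463 = -776900/1463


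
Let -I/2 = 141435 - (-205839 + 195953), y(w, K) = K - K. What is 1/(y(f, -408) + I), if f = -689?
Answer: -1/302642 ≈ -3.3042e-6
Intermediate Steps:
y(w, K) = 0
I = -302642 (I = -2*(141435 - (-205839 + 195953)) = -2*(141435 - 1*(-9886)) = -2*(141435 + 9886) = -2*151321 = -302642)
1/(y(f, -408) + I) = 1/(0 - 302642) = 1/(-302642) = -1/302642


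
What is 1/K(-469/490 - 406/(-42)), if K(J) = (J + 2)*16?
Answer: 105/17992 ≈ 0.0058359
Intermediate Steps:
K(J) = 32 + 16*J (K(J) = (2 + J)*16 = 32 + 16*J)
1/K(-469/490 - 406/(-42)) = 1/(32 + 16*(-469/490 - 406/(-42))) = 1/(32 + 16*(-469*1/490 - 406*(-1/42))) = 1/(32 + 16*(-67/70 + 29/3)) = 1/(32 + 16*(1829/210)) = 1/(32 + 14632/105) = 1/(17992/105) = 105/17992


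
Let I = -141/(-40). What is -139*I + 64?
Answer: -17039/40 ≈ -425.98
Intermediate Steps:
I = 141/40 (I = -141*(-1/40) = 141/40 ≈ 3.5250)
-139*I + 64 = -139*141/40 + 64 = -19599/40 + 64 = -17039/40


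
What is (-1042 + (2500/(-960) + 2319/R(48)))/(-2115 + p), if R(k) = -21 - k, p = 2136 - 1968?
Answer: 1190347/2149488 ≈ 0.55378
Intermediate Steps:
p = 168
(-1042 + (2500/(-960) + 2319/R(48)))/(-2115 + p) = (-1042 + (2500/(-960) + 2319/(-21 - 1*48)))/(-2115 + 168) = (-1042 + (2500*(-1/960) + 2319/(-21 - 48)))/(-1947) = (-1042 + (-125/48 + 2319/(-69)))*(-1/1947) = (-1042 + (-125/48 + 2319*(-1/69)))*(-1/1947) = (-1042 + (-125/48 - 773/23))*(-1/1947) = (-1042 - 39979/1104)*(-1/1947) = -1190347/1104*(-1/1947) = 1190347/2149488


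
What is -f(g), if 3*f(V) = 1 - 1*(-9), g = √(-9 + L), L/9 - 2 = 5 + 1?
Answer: -10/3 ≈ -3.3333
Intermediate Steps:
L = 72 (L = 18 + 9*(5 + 1) = 18 + 9*6 = 18 + 54 = 72)
g = 3*√7 (g = √(-9 + 72) = √63 = 3*√7 ≈ 7.9373)
f(V) = 10/3 (f(V) = (1 - 1*(-9))/3 = (1 + 9)/3 = (⅓)*10 = 10/3)
-f(g) = -1*10/3 = -10/3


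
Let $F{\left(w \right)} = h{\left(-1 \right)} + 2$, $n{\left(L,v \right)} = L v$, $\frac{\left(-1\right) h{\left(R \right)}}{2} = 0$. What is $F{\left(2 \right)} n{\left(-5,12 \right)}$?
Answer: $-120$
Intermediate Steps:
$h{\left(R \right)} = 0$ ($h{\left(R \right)} = \left(-2\right) 0 = 0$)
$F{\left(w \right)} = 2$ ($F{\left(w \right)} = 0 + 2 = 2$)
$F{\left(2 \right)} n{\left(-5,12 \right)} = 2 \left(\left(-5\right) 12\right) = 2 \left(-60\right) = -120$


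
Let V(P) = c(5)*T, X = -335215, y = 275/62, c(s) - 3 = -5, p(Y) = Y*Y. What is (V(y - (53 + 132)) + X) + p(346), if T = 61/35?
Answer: -7542587/35 ≈ -2.1550e+5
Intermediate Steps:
T = 61/35 (T = 61*(1/35) = 61/35 ≈ 1.7429)
p(Y) = Y²
c(s) = -2 (c(s) = 3 - 5 = -2)
y = 275/62 (y = 275*(1/62) = 275/62 ≈ 4.4355)
V(P) = -122/35 (V(P) = -2*61/35 = -122/35)
(V(y - (53 + 132)) + X) + p(346) = (-122/35 - 335215) + 346² = -11732647/35 + 119716 = -7542587/35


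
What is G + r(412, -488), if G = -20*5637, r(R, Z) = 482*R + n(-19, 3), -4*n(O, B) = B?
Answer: 343373/4 ≈ 85843.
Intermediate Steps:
n(O, B) = -B/4
r(R, Z) = -¾ + 482*R (r(R, Z) = 482*R - ¼*3 = 482*R - ¾ = -¾ + 482*R)
G = -112740
G + r(412, -488) = -112740 + (-¾ + 482*412) = -112740 + (-¾ + 198584) = -112740 + 794333/4 = 343373/4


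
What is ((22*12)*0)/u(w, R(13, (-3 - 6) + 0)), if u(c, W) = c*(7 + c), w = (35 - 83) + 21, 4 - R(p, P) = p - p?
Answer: 0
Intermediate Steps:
R(p, P) = 4 (R(p, P) = 4 - (p - p) = 4 - 1*0 = 4 + 0 = 4)
w = -27 (w = -48 + 21 = -27)
((22*12)*0)/u(w, R(13, (-3 - 6) + 0)) = ((22*12)*0)/((-27*(7 - 27))) = (264*0)/((-27*(-20))) = 0/540 = 0*(1/540) = 0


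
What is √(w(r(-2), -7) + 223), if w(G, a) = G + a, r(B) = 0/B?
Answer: 6*√6 ≈ 14.697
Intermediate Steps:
r(B) = 0
√(w(r(-2), -7) + 223) = √((0 - 7) + 223) = √(-7 + 223) = √216 = 6*√6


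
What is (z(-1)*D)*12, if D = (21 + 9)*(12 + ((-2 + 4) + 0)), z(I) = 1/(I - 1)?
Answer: -2520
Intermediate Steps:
z(I) = 1/(-1 + I)
D = 420 (D = 30*(12 + (2 + 0)) = 30*(12 + 2) = 30*14 = 420)
(z(-1)*D)*12 = (420/(-1 - 1))*12 = (420/(-2))*12 = -½*420*12 = -210*12 = -2520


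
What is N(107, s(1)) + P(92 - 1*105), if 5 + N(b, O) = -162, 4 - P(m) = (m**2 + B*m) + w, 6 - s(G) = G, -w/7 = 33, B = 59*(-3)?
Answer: -2402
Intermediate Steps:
B = -177
w = -231 (w = -7*33 = -231)
s(G) = 6 - G
P(m) = 235 - m**2 + 177*m (P(m) = 4 - ((m**2 - 177*m) - 231) = 4 - (-231 + m**2 - 177*m) = 4 + (231 - m**2 + 177*m) = 235 - m**2 + 177*m)
N(b, O) = -167 (N(b, O) = -5 - 162 = -167)
N(107, s(1)) + P(92 - 1*105) = -167 + (235 - (92 - 1*105)**2 + 177*(92 - 1*105)) = -167 + (235 - (92 - 105)**2 + 177*(92 - 105)) = -167 + (235 - 1*(-13)**2 + 177*(-13)) = -167 + (235 - 1*169 - 2301) = -167 + (235 - 169 - 2301) = -167 - 2235 = -2402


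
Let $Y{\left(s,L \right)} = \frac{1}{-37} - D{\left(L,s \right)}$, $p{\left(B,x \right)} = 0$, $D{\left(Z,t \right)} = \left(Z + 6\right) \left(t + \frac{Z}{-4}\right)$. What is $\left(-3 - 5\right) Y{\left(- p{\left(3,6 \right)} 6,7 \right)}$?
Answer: $- \frac{6726}{37} \approx -181.78$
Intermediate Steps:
$D{\left(Z,t \right)} = \left(6 + Z\right) \left(t - \frac{Z}{4}\right)$ ($D{\left(Z,t \right)} = \left(6 + Z\right) \left(t + Z \left(- \frac{1}{4}\right)\right) = \left(6 + Z\right) \left(t - \frac{Z}{4}\right)$)
$Y{\left(s,L \right)} = - \frac{1}{37} - 6 s + \frac{L^{2}}{4} + \frac{3 L}{2} - L s$ ($Y{\left(s,L \right)} = \frac{1}{-37} - \left(6 s - \frac{3 L}{2} - \frac{L^{2}}{4} + L s\right) = - \frac{1}{37} + \left(- 6 s + \frac{L^{2}}{4} + \frac{3 L}{2} - L s\right) = - \frac{1}{37} - 6 s + \frac{L^{2}}{4} + \frac{3 L}{2} - L s$)
$\left(-3 - 5\right) Y{\left(- p{\left(3,6 \right)} 6,7 \right)} = \left(-3 - 5\right) \left(- \frac{1}{37} - 6 \left(-1\right) 0 \cdot 6 + \frac{7^{2}}{4} + \frac{3}{2} \cdot 7 - 7 \left(-1\right) 0 \cdot 6\right) = - 8 \left(- \frac{1}{37} - 6 \cdot 0 \cdot 6 + \frac{1}{4} \cdot 49 + \frac{21}{2} - 7 \cdot 0 \cdot 6\right) = - 8 \left(- \frac{1}{37} - 0 + \frac{49}{4} + \frac{21}{2} - 7 \cdot 0\right) = - 8 \left(- \frac{1}{37} + 0 + \frac{49}{4} + \frac{21}{2} + 0\right) = \left(-8\right) \frac{3363}{148} = - \frac{6726}{37}$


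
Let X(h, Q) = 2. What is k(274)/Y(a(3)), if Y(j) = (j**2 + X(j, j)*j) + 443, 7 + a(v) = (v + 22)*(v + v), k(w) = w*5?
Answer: 685/10589 ≈ 0.064690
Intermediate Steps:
k(w) = 5*w
a(v) = -7 + 2*v*(22 + v) (a(v) = -7 + (v + 22)*(v + v) = -7 + (22 + v)*(2*v) = -7 + 2*v*(22 + v))
Y(j) = 443 + j**2 + 2*j (Y(j) = (j**2 + 2*j) + 443 = 443 + j**2 + 2*j)
k(274)/Y(a(3)) = (5*274)/(443 + (-7 + 2*3**2 + 44*3)**2 + 2*(-7 + 2*3**2 + 44*3)) = 1370/(443 + (-7 + 2*9 + 132)**2 + 2*(-7 + 2*9 + 132)) = 1370/(443 + (-7 + 18 + 132)**2 + 2*(-7 + 18 + 132)) = 1370/(443 + 143**2 + 2*143) = 1370/(443 + 20449 + 286) = 1370/21178 = 1370*(1/21178) = 685/10589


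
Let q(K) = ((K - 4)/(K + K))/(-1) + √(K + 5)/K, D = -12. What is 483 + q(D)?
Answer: 1447/3 - I*√7/12 ≈ 482.33 - 0.22048*I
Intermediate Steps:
q(K) = √(5 + K)/K - (-4 + K)/(2*K) (q(K) = ((-4 + K)/((2*K)))*(-1) + √(5 + K)/K = ((-4 + K)*(1/(2*K)))*(-1) + √(5 + K)/K = ((-4 + K)/(2*K))*(-1) + √(5 + K)/K = -(-4 + K)/(2*K) + √(5 + K)/K = √(5 + K)/K - (-4 + K)/(2*K))
483 + q(D) = 483 + (2 + √(5 - 12) - ½*(-12))/(-12) = 483 - (2 + √(-7) + 6)/12 = 483 - (2 + I*√7 + 6)/12 = 483 - (8 + I*√7)/12 = 483 + (-⅔ - I*√7/12) = 1447/3 - I*√7/12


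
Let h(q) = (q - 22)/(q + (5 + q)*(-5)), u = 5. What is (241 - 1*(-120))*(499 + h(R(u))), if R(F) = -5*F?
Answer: 13493458/75 ≈ 1.7991e+5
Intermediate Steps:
h(q) = (-22 + q)/(-25 - 4*q) (h(q) = (-22 + q)/(q + (-25 - 5*q)) = (-22 + q)/(-25 - 4*q))
(241 - 1*(-120))*(499 + h(R(u))) = (241 - 1*(-120))*(499 + (22 - (-5)*5)/(25 + 4*(-5*5))) = (241 + 120)*(499 + (22 - 1*(-25))/(25 + 4*(-25))) = 361*(499 + (22 + 25)/(25 - 100)) = 361*(499 + 47/(-75)) = 361*(499 - 1/75*47) = 361*(499 - 47/75) = 361*(37378/75) = 13493458/75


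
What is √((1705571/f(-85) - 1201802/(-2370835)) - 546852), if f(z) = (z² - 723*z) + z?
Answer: I*√23139673068491287939007781/6505097073 ≈ 739.48*I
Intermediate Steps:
f(z) = z² - 722*z
√((1705571/f(-85) - 1201802/(-2370835)) - 546852) = √((1705571/((-85*(-722 - 85))) - 1201802/(-2370835)) - 546852) = √((1705571/((-85*(-807))) - 1201802*(-1/2370835)) - 546852) = √((1705571/68595 + 1201802/2370835) - 546852) = √(165042601199/6505097073 - 546852) = √(-3557160301962997/6505097073) = I*√23139673068491287939007781/6505097073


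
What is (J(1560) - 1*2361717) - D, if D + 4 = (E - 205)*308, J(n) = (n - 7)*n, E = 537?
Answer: -41289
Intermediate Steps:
J(n) = n*(-7 + n) (J(n) = (-7 + n)*n = n*(-7 + n))
D = 102252 (D = -4 + (537 - 205)*308 = -4 + 332*308 = -4 + 102256 = 102252)
(J(1560) - 1*2361717) - D = (1560*(-7 + 1560) - 1*2361717) - 1*102252 = (1560*1553 - 2361717) - 102252 = (2422680 - 2361717) - 102252 = 60963 - 102252 = -41289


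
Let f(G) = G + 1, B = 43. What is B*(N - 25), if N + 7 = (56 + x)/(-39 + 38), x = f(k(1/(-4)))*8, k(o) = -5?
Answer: -2408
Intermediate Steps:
f(G) = 1 + G
x = -32 (x = (1 - 5)*8 = -4*8 = -32)
N = -31 (N = -7 + (56 - 32)/(-39 + 38) = -7 + 24/(-1) = -7 + 24*(-1) = -7 - 24 = -31)
B*(N - 25) = 43*(-31 - 25) = 43*(-56) = -2408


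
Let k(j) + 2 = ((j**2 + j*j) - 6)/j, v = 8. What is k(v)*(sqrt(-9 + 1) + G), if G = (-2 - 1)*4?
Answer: -159 + 53*I*sqrt(2)/2 ≈ -159.0 + 37.477*I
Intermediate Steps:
G = -12 (G = -3*4 = -12)
k(j) = -2 + (-6 + 2*j**2)/j (k(j) = -2 + ((j**2 + j*j) - 6)/j = -2 + ((j**2 + j**2) - 6)/j = -2 + (2*j**2 - 6)/j = -2 + (-6 + 2*j**2)/j)
k(v)*(sqrt(-9 + 1) + G) = (-2 - 6/8 + 2*8)*(sqrt(-9 + 1) - 12) = (-2 - 6*1/8 + 16)*(sqrt(-8) - 12) = (-2 - 3/4 + 16)*(2*I*sqrt(2) - 12) = 53*(-12 + 2*I*sqrt(2))/4 = -159 + 53*I*sqrt(2)/2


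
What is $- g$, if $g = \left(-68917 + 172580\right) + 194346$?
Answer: $-298009$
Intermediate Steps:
$g = 298009$ ($g = 103663 + 194346 = 298009$)
$- g = \left(-1\right) 298009 = -298009$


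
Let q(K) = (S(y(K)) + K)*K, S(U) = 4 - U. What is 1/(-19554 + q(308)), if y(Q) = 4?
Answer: 1/75310 ≈ 1.3278e-5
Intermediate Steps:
q(K) = K**2 (q(K) = ((4 - 1*4) + K)*K = ((4 - 4) + K)*K = (0 + K)*K = K*K = K**2)
1/(-19554 + q(308)) = 1/(-19554 + 308**2) = 1/(-19554 + 94864) = 1/75310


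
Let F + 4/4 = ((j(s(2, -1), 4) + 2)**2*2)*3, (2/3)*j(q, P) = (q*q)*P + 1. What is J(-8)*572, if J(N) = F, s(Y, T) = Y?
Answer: 2594878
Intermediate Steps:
j(q, P) = 3/2 + 3*P*q**2/2 (j(q, P) = 3*((q*q)*P + 1)/2 = 3*(q**2*P + 1)/2 = 3*(P*q**2 + 1)/2 = 3*(1 + P*q**2)/2 = 3/2 + 3*P*q**2/2)
F = 9073/2 (F = -1 + (((3/2 + (3/2)*4*2**2) + 2)**2*2)*3 = -1 + (((3/2 + (3/2)*4*4) + 2)**2*2)*3 = -1 + (((3/2 + 24) + 2)**2*2)*3 = -1 + ((51/2 + 2)**2*2)*3 = -1 + ((55/2)**2*2)*3 = -1 + ((3025/4)*2)*3 = -1 + (3025/2)*3 = -1 + 9075/2 = 9073/2 ≈ 4536.5)
J(N) = 9073/2
J(-8)*572 = (9073/2)*572 = 2594878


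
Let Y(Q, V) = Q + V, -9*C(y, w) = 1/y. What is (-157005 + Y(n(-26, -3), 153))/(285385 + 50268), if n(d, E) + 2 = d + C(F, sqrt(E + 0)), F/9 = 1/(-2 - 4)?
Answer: -4235758/9062631 ≈ -0.46739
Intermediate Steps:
F = -3/2 (F = 9/(-2 - 4) = 9/(-6) = 9*(-1/6) = -3/2 ≈ -1.5000)
C(y, w) = -1/(9*y)
n(d, E) = -52/27 + d (n(d, E) = -2 + (d - 1/(9*(-3/2))) = -2 + (d - 1/9*(-2/3)) = -2 + (d + 2/27) = -2 + (2/27 + d) = -52/27 + d)
(-157005 + Y(n(-26, -3), 153))/(285385 + 50268) = (-157005 + ((-52/27 - 26) + 153))/(285385 + 50268) = (-157005 + (-754/27 + 153))/335653 = (-157005 + 3377/27)*(1/335653) = -4235758/27*1/335653 = -4235758/9062631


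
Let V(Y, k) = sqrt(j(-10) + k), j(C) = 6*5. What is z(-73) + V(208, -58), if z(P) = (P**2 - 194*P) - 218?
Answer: 19273 + 2*I*sqrt(7) ≈ 19273.0 + 5.2915*I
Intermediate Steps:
j(C) = 30
z(P) = -218 + P**2 - 194*P
V(Y, k) = sqrt(30 + k)
z(-73) + V(208, -58) = (-218 + (-73)**2 - 194*(-73)) + sqrt(30 - 58) = (-218 + 5329 + 14162) + sqrt(-28) = 19273 + 2*I*sqrt(7)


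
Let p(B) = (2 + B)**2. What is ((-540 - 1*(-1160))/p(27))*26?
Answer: 16120/841 ≈ 19.168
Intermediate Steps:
((-540 - 1*(-1160))/p(27))*26 = ((-540 - 1*(-1160))/((2 + 27)**2))*26 = ((-540 + 1160)/(29**2))*26 = (620/841)*26 = 16120/841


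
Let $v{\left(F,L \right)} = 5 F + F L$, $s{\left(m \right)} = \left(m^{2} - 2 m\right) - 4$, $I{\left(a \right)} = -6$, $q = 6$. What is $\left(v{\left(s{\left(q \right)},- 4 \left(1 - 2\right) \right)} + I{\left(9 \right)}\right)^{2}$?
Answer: $30276$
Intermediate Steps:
$s{\left(m \right)} = -4 + m^{2} - 2 m$
$\left(v{\left(s{\left(q \right)},- 4 \left(1 - 2\right) \right)} + I{\left(9 \right)}\right)^{2} = \left(\left(-4 + 6^{2} - 12\right) \left(5 - 4 \left(1 - 2\right)\right) - 6\right)^{2} = \left(\left(-4 + 36 - 12\right) \left(5 - -4\right) - 6\right)^{2} = \left(20 \left(5 + 4\right) - 6\right)^{2} = \left(20 \cdot 9 - 6\right)^{2} = \left(180 - 6\right)^{2} = 174^{2} = 30276$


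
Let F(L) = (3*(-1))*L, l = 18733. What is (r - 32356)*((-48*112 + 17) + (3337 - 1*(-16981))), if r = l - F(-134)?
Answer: -209799975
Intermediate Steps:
F(L) = -3*L
r = 18331 (r = 18733 - (-3)*(-134) = 18733 - 1*402 = 18733 - 402 = 18331)
(r - 32356)*((-48*112 + 17) + (3337 - 1*(-16981))) = (18331 - 32356)*((-48*112 + 17) + (3337 - 1*(-16981))) = -14025*((-5376 + 17) + (3337 + 16981)) = -14025*(-5359 + 20318) = -14025*14959 = -209799975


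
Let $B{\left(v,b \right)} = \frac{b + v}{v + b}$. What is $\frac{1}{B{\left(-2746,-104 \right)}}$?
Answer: $1$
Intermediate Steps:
$B{\left(v,b \right)} = 1$ ($B{\left(v,b \right)} = \frac{b + v}{b + v} = 1$)
$\frac{1}{B{\left(-2746,-104 \right)}} = 1^{-1} = 1$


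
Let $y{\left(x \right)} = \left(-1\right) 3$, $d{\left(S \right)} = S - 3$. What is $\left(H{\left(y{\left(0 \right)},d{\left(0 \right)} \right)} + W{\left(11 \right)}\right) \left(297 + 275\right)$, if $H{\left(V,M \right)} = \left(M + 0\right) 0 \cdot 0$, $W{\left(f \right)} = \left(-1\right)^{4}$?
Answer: $572$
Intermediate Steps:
$W{\left(f \right)} = 1$
$d{\left(S \right)} = -3 + S$
$y{\left(x \right)} = -3$
$H{\left(V,M \right)} = 0$ ($H{\left(V,M \right)} = M 0 \cdot 0 = 0 \cdot 0 = 0$)
$\left(H{\left(y{\left(0 \right)},d{\left(0 \right)} \right)} + W{\left(11 \right)}\right) \left(297 + 275\right) = \left(0 + 1\right) \left(297 + 275\right) = 1 \cdot 572 = 572$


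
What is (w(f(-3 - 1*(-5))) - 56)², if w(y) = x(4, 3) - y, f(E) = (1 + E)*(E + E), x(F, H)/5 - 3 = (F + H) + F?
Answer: 4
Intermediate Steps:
x(F, H) = 15 + 5*H + 10*F (x(F, H) = 15 + 5*((F + H) + F) = 15 + 5*(H + 2*F) = 15 + (5*H + 10*F) = 15 + 5*H + 10*F)
f(E) = 2*E*(1 + E) (f(E) = (1 + E)*(2*E) = 2*E*(1 + E))
w(y) = 70 - y (w(y) = (15 + 5*3 + 10*4) - y = (15 + 15 + 40) - y = 70 - y)
(w(f(-3 - 1*(-5))) - 56)² = ((70 - 2*(-3 - 1*(-5))*(1 + (-3 - 1*(-5)))) - 56)² = ((70 - 2*(-3 + 5)*(1 + (-3 + 5))) - 56)² = ((70 - 2*2*(1 + 2)) - 56)² = ((70 - 2*2*3) - 56)² = ((70 - 1*12) - 56)² = ((70 - 12) - 56)² = (58 - 56)² = 2² = 4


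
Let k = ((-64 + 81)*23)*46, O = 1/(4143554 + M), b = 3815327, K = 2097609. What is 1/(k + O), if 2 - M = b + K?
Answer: 1769380/31824068679 ≈ 5.5599e-5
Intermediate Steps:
M = -5912934 (M = 2 - (3815327 + 2097609) = 2 - 1*5912936 = 2 - 5912936 = -5912934)
O = -1/1769380 (O = 1/(4143554 - 5912934) = 1/(-1769380) = -1/1769380 ≈ -5.6517e-7)
k = 17986 (k = (17*23)*46 = 391*46 = 17986)
1/(k + O) = 1/(17986 - 1/1769380) = 1/(31824068679/1769380) = 1769380/31824068679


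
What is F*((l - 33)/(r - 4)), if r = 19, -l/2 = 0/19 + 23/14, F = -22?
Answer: 5588/105 ≈ 53.219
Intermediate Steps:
l = -23/7 (l = -2*(0/19 + 23/14) = -2*(0*(1/19) + 23*(1/14)) = -2*(0 + 23/14) = -2*23/14 = -23/7 ≈ -3.2857)
F*((l - 33)/(r - 4)) = -22*(-23/7 - 33)/(19 - 4) = -(-5588)/(7*15) = -22*(-254/105) = 5588/105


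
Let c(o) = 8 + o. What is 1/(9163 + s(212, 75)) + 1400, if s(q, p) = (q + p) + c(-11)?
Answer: 13225801/9447 ≈ 1400.0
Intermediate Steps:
s(q, p) = -3 + p + q (s(q, p) = (q + p) + (8 - 11) = (p + q) - 3 = -3 + p + q)
1/(9163 + s(212, 75)) + 1400 = 1/(9163 + (-3 + 75 + 212)) + 1400 = 1/(9163 + 284) + 1400 = 1/9447 + 1400 = 13225801/9447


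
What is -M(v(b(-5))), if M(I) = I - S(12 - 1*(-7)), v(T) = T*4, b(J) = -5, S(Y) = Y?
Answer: 39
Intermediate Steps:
v(T) = 4*T
M(I) = -19 + I (M(I) = I - (12 - 1*(-7)) = I - (12 + 7) = I - 1*19 = I - 19 = -19 + I)
-M(v(b(-5))) = -(-19 + 4*(-5)) = -(-19 - 20) = -1*(-39) = 39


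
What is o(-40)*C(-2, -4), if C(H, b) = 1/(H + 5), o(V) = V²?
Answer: 1600/3 ≈ 533.33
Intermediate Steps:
C(H, b) = 1/(5 + H)
o(-40)*C(-2, -4) = (-40)²/(5 - 2) = 1600/3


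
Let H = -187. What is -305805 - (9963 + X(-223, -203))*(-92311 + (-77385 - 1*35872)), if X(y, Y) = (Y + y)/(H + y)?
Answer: 419836262679/205 ≈ 2.0480e+9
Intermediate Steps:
X(y, Y) = (Y + y)/(-187 + y)
-305805 - (9963 + X(-223, -203))*(-92311 + (-77385 - 1*35872)) = -305805 - (9963 + (-203 - 223)/(-187 - 223))*(-92311 + (-77385 - 1*35872)) = -305805 - (9963 - 426/(-410))*(-92311 + (-77385 - 35872)) = -305805 - (9963 - 1/410*(-426))*(-92311 - 113257) = -305805 - (9963 + 213/205)*(-205568) = -305805 - 2042628*(-205568)/205 = -305805 - 1*(-419898952704/205) = -305805 + 419898952704/205 = 419836262679/205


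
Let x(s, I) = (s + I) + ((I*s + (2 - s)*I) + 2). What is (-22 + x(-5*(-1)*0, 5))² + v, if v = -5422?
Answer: -5397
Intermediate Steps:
x(s, I) = 2 + I + s + I*s + I*(2 - s) (x(s, I) = (I + s) + ((I*s + I*(2 - s)) + 2) = (I + s) + (2 + I*s + I*(2 - s)) = 2 + I + s + I*s + I*(2 - s))
(-22 + x(-5*(-1)*0, 5))² + v = (-22 + (2 - 5*(-1)*0 + 3*5))² - 5422 = (-22 + (2 + 5*0 + 15))² - 5422 = (-22 + (2 + 0 + 15))² - 5422 = (-22 + 17)² - 5422 = (-5)² - 5422 = 25 - 5422 = -5397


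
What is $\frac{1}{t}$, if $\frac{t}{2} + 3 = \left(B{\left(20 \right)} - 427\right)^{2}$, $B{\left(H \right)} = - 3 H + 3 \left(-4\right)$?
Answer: $\frac{1}{497996} \approx 2.008 \cdot 10^{-6}$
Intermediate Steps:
$B{\left(H \right)} = -12 - 3 H$ ($B{\left(H \right)} = - 3 H - 12 = -12 - 3 H$)
$t = 497996$ ($t = -6 + 2 \left(\left(-12 - 60\right) - 427\right)^{2} = -6 + 2 \left(-72 - 427\right)^{2} = -6 + 2 \left(-499\right)^{2} = -6 + 2 \cdot 249001 = -6 + 498002 = 497996$)
$\frac{1}{t} = \frac{1}{497996}$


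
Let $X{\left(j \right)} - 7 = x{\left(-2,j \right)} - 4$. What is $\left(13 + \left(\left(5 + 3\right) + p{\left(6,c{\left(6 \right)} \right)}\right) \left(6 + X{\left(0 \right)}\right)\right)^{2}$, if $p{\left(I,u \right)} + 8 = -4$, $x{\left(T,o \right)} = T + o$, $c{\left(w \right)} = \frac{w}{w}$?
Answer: $225$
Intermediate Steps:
$c{\left(w \right)} = 1$
$X{\left(j \right)} = 1 + j$ ($X{\left(j \right)} = 7 + \left(\left(-2 + j\right) - 4\right) = 7 + \left(-6 + j\right) = 1 + j$)
$p{\left(I,u \right)} = -12$ ($p{\left(I,u \right)} = -8 - 4 = -12$)
$\left(13 + \left(\left(5 + 3\right) + p{\left(6,c{\left(6 \right)} \right)}\right) \left(6 + X{\left(0 \right)}\right)\right)^{2} = \left(13 + \left(\left(5 + 3\right) - 12\right) \left(6 + \left(1 + 0\right)\right)\right)^{2} = \left(13 + \left(8 - 12\right) \left(6 + 1\right)\right)^{2} = \left(13 - 28\right)^{2} = \left(-15\right)^{2} = 225$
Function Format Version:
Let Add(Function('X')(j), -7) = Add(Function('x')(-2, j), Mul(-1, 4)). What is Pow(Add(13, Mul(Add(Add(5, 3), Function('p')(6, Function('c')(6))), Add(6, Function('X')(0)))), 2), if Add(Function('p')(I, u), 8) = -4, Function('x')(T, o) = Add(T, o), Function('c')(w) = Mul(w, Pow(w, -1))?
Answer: 225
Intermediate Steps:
Function('c')(w) = 1
Function('X')(j) = Add(1, j) (Function('X')(j) = Add(7, Add(Add(-2, j), Mul(-1, 4))) = Add(7, Add(Add(-2, j), -4)) = Add(7, Add(-6, j)) = Add(1, j))
Function('p')(I, u) = -12 (Function('p')(I, u) = Add(-8, -4) = -12)
Pow(Add(13, Mul(Add(Add(5, 3), Function('p')(6, Function('c')(6))), Add(6, Function('X')(0)))), 2) = Pow(Add(13, Mul(Add(Add(5, 3), -12), Add(6, Add(1, 0)))), 2) = Pow(Add(13, Mul(Add(8, -12), Add(6, 1))), 2) = Pow(Add(13, Mul(-4, 7)), 2) = Pow(Add(13, -28), 2) = Pow(-15, 2) = 225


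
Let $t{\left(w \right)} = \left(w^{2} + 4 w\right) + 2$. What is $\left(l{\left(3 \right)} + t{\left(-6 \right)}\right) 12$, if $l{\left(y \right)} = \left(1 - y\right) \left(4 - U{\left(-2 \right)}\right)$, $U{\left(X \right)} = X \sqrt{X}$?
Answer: $72 - 48 i \sqrt{2} \approx 72.0 - 67.882 i$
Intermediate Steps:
$U{\left(X \right)} = X^{\frac{3}{2}}$
$l{\left(y \right)} = \left(1 - y\right) \left(4 + 2 i \sqrt{2}\right)$ ($l{\left(y \right)} = \left(1 - y\right) \left(4 - \left(-2\right)^{\frac{3}{2}}\right) = \left(1 - y\right) \left(4 - - 2 i \sqrt{2}\right) = \left(1 - y\right) \left(4 + 2 i \sqrt{2}\right)$)
$t{\left(w \right)} = 2 + w^{2} + 4 w$
$\left(l{\left(3 \right)} + t{\left(-6 \right)}\right) 12 = \left(\left(4 - 12 + 2 i \sqrt{2} - 2 i 3 \sqrt{2}\right) + \left(2 + \left(-6\right)^{2} + 4 \left(-6\right)\right)\right) 12 = \left(\left(4 - 12 + 2 i \sqrt{2} - 6 i \sqrt{2}\right) + \left(2 + 36 - 24\right)\right) 12 = \left(\left(-8 - 4 i \sqrt{2}\right) + 14\right) 12 = \left(6 - 4 i \sqrt{2}\right) 12 = 72 - 48 i \sqrt{2}$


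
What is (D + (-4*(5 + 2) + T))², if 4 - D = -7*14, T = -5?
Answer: 4761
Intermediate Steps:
D = 102 (D = 4 - (-7)*14 = 4 - 1*(-98) = 4 + 98 = 102)
(D + (-4*(5 + 2) + T))² = (102 + (-4*(5 + 2) - 5))² = (102 + (-4*7 - 5))² = (102 + (-28 - 5))² = (102 - 33)² = 69² = 4761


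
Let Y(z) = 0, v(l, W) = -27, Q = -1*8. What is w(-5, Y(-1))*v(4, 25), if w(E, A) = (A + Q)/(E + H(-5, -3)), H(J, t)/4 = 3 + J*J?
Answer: 216/107 ≈ 2.0187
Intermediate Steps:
Q = -8
H(J, t) = 12 + 4*J**2 (H(J, t) = 4*(3 + J*J) = 4*(3 + J**2) = 12 + 4*J**2)
w(E, A) = (-8 + A)/(112 + E) (w(E, A) = (A - 8)/(E + (12 + 4*(-5)**2)) = (-8 + A)/(E + (12 + 4*25)) = (-8 + A)/(E + (12 + 100)) = (-8 + A)/(E + 112) = (-8 + A)/(112 + E))
w(-5, Y(-1))*v(4, 25) = ((-8 + 0)/(112 - 5))*(-27) = (-8/107)*(-27) = ((1/107)*(-8))*(-27) = -8/107*(-27) = 216/107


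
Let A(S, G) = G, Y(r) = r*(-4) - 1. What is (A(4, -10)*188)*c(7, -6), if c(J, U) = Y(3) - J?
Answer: 37600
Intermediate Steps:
Y(r) = -1 - 4*r (Y(r) = -4*r - 1 = -1 - 4*r)
c(J, U) = -13 - J (c(J, U) = (-1 - 4*3) - J = (-1 - 12) - J = -13 - J)
(A(4, -10)*188)*c(7, -6) = (-10*188)*(-13 - 1*7) = -1880*(-13 - 7) = -1880*(-20) = 37600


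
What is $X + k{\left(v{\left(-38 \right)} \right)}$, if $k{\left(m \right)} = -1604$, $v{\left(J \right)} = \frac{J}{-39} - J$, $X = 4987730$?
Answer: $4986126$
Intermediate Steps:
$v{\left(J \right)} = - \frac{40 J}{39}$ ($v{\left(J \right)} = J \left(- \frac{1}{39}\right) - J = - \frac{J}{39} - J = - \frac{40 J}{39}$)
$X + k{\left(v{\left(-38 \right)} \right)} = 4987730 - 1604 = 4986126$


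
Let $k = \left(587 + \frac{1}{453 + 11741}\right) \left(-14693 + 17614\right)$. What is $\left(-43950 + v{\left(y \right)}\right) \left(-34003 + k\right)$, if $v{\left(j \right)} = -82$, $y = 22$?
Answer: $- \frac{451185600005632}{6097} \approx -7.4001 \cdot 10^{10}$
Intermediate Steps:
$k = \frac{20908164559}{12194}$ ($k = \left(587 + \frac{1}{12194}\right) 2921 = \frac{7157879}{12194} \cdot 2921 = \frac{20908164559}{12194} \approx 1.7146 \cdot 10^{6}$)
$\left(-43950 + v{\left(y \right)}\right) \left(-34003 + k\right) = \left(-43950 - 82\right) \left(-34003 + \frac{20908164559}{12194}\right) = \left(-44032\right) \frac{20493531977}{12194} = - \frac{451185600005632}{6097}$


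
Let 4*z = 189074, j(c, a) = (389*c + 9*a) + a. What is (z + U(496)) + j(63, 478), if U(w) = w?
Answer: 154103/2 ≈ 77052.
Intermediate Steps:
j(c, a) = 10*a + 389*c (j(c, a) = (9*a + 389*c) + a = 10*a + 389*c)
z = 94537/2 (z = (¼)*189074 = 94537/2 ≈ 47269.)
(z + U(496)) + j(63, 478) = (94537/2 + 496) + (10*478 + 389*63) = 95529/2 + (4780 + 24507) = 95529/2 + 29287 = 154103/2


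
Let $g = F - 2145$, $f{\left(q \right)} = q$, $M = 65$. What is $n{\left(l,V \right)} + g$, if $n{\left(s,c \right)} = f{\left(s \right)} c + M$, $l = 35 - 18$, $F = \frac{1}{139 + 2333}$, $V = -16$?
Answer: $- \frac{5814143}{2472} \approx -2352.0$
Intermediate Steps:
$F = \frac{1}{2472} \approx 0.00040453$
$l = 17$
$g = - \frac{5302439}{2472}$ ($g = \frac{1}{2472} - 2145 = - \frac{5302439}{2472} \approx -2145.0$)
$n{\left(s,c \right)} = 65 + c s$ ($n{\left(s,c \right)} = s c + 65 = c s + 65 = 65 + c s$)
$n{\left(l,V \right)} + g = \left(65 - 272\right) - \frac{5302439}{2472} = -207 - \frac{5302439}{2472} = - \frac{5814143}{2472}$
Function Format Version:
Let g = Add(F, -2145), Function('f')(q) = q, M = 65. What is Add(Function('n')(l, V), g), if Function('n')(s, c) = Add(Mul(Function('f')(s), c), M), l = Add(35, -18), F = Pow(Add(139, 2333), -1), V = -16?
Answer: Rational(-5814143, 2472) ≈ -2352.0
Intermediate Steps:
F = Rational(1, 2472) (F = Pow(2472, -1) = Rational(1, 2472) ≈ 0.00040453)
l = 17
g = Rational(-5302439, 2472) (g = Add(Rational(1, 2472), -2145) = Rational(-5302439, 2472) ≈ -2145.0)
Function('n')(s, c) = Add(65, Mul(c, s)) (Function('n')(s, c) = Add(Mul(s, c), 65) = Add(Mul(c, s), 65) = Add(65, Mul(c, s)))
Add(Function('n')(l, V), g) = Add(Add(65, Mul(-16, 17)), Rational(-5302439, 2472)) = Add(Add(65, -272), Rational(-5302439, 2472)) = Add(-207, Rational(-5302439, 2472)) = Rational(-5814143, 2472)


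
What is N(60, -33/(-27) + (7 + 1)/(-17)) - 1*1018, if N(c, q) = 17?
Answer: -1001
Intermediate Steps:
N(60, -33/(-27) + (7 + 1)/(-17)) - 1*1018 = 17 - 1*1018 = 17 - 1018 = -1001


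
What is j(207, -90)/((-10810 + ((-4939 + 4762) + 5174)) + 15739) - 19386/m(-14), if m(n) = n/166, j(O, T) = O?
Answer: 2281616091/9926 ≈ 2.2986e+5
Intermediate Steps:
m(n) = n/166 (m(n) = n*(1/166) = n/166)
j(207, -90)/((-10810 + ((-4939 + 4762) + 5174)) + 15739) - 19386/m(-14) = 207/((-10810 + ((-4939 + 4762) + 5174)) + 15739) - 19386/((1/166)*(-14)) = 207/((-10810 + (-177 + 5174)) + 15739) - 19386/(-7/83) = 207/((-10810 + 4997) + 15739) - 19386*(-83/7) = 207/(-5813 + 15739) + 1609038/7 = 207/9926 + 1609038/7 = 2281616091/9926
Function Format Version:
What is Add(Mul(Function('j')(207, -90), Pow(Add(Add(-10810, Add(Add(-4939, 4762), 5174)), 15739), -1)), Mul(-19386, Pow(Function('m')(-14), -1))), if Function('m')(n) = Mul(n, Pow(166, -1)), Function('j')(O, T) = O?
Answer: Rational(2281616091, 9926) ≈ 2.2986e+5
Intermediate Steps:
Function('m')(n) = Mul(Rational(1, 166), n) (Function('m')(n) = Mul(n, Rational(1, 166)) = Mul(Rational(1, 166), n))
Add(Mul(Function('j')(207, -90), Pow(Add(Add(-10810, Add(Add(-4939, 4762), 5174)), 15739), -1)), Mul(-19386, Pow(Function('m')(-14), -1))) = Add(Mul(207, Pow(Add(Add(-10810, Add(Add(-4939, 4762), 5174)), 15739), -1)), Mul(-19386, Pow(Mul(Rational(1, 166), -14), -1))) = Add(Mul(207, Pow(Add(Add(-10810, Add(-177, 5174)), 15739), -1)), Mul(-19386, Pow(Rational(-7, 83), -1))) = Add(Mul(207, Pow(Add(Add(-10810, 4997), 15739), -1)), Mul(-19386, Rational(-83, 7))) = Add(Mul(207, Pow(Add(-5813, 15739), -1)), Rational(1609038, 7)) = Add(Mul(207, Pow(9926, -1)), Rational(1609038, 7)) = Add(Mul(207, Rational(1, 9926)), Rational(1609038, 7)) = Add(Rational(207, 9926), Rational(1609038, 7)) = Rational(2281616091, 9926)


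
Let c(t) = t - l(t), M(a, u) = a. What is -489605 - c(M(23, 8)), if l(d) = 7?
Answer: -489621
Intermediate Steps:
c(t) = -7 + t (c(t) = t - 1*7 = t - 7 = -7 + t)
-489605 - c(M(23, 8)) = -489605 - (-7 + 23) = -489605 - 1*16 = -489605 - 16 = -489621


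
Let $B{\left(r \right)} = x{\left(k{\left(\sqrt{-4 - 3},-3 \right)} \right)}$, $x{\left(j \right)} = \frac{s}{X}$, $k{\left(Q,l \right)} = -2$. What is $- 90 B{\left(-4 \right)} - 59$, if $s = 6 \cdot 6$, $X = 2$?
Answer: $-1679$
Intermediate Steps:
$s = 36$
$x{\left(j \right)} = 18$ ($x{\left(j \right)} = \frac{36}{2} = 36 \cdot \frac{1}{2} = 18$)
$B{\left(r \right)} = 18$
$- 90 B{\left(-4 \right)} - 59 = \left(-90\right) 18 - 59 = -1620 - 59 = -1679$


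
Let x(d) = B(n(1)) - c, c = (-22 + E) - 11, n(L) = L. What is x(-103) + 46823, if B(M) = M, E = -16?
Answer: 46873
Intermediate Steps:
c = -49 (c = (-22 - 16) - 11 = -38 - 11 = -49)
x(d) = 50 (x(d) = 1 - 1*(-49) = 1 + 49 = 50)
x(-103) + 46823 = 50 + 46823 = 46873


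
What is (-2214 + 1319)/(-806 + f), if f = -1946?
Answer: 895/2752 ≈ 0.32522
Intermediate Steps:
(-2214 + 1319)/(-806 + f) = (-2214 + 1319)/(-806 - 1946) = -895/(-2752) = -895*(-1/2752) = 895/2752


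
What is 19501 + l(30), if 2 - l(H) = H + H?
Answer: 19443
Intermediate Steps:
l(H) = 2 - 2*H (l(H) = 2 - (H + H) = 2 - 2*H)
19501 + l(30) = 19501 + (2 - 2*30) = 19501 + (2 - 60) = 19501 - 58 = 19443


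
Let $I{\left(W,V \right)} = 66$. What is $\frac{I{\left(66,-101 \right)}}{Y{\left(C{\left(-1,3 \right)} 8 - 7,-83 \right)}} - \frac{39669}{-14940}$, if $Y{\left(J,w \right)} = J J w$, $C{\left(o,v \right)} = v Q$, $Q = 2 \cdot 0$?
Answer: $\frac{643967}{244020} \approx 2.639$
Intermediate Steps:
$Q = 0$
$C{\left(o,v \right)} = 0$ ($C{\left(o,v \right)} = v 0 = 0$)
$Y{\left(J,w \right)} = w J^{2}$
$\frac{I{\left(66,-101 \right)}}{Y{\left(C{\left(-1,3 \right)} 8 - 7,-83 \right)}} - \frac{39669}{-14940} = \frac{66}{\left(-83\right) \left(0 \cdot 8 - 7\right)^{2}} - \frac{39669}{-14940} = \frac{66}{\left(-83\right) \left(0 - 7\right)^{2}} - - \frac{13223}{4980} = \frac{66}{\left(-83\right) \left(-7\right)^{2}} + \frac{13223}{4980} = \frac{66}{\left(-83\right) 49} + \frac{13223}{4980} = \frac{66}{-4067} + \frac{13223}{4980} = 66 \left(- \frac{1}{4067}\right) + \frac{13223}{4980} = - \frac{66}{4067} + \frac{13223}{4980} = \frac{643967}{244020}$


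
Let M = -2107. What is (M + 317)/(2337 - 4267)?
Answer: 179/193 ≈ 0.92746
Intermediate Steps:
(M + 317)/(2337 - 4267) = (-2107 + 317)/(2337 - 4267) = -1790/(-1930) = -1790*(-1/1930) = 179/193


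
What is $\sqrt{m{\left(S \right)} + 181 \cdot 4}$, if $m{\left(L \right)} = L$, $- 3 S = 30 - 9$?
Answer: $\sqrt{717} \approx 26.777$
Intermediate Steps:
$S = -7$ ($S = - \frac{30 - 9}{3} = \left(- \frac{1}{3}\right) 21 = -7$)
$\sqrt{m{\left(S \right)} + 181 \cdot 4} = \sqrt{-7 + 181 \cdot 4} = \sqrt{-7 + 724} = \sqrt{717}$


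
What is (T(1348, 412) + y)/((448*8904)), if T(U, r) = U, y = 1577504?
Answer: 131571/332416 ≈ 0.39580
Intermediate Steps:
(T(1348, 412) + y)/((448*8904)) = (1348 + 1577504)/((448*8904)) = 1578852/3988992 = 1578852*(1/3988992) = 131571/332416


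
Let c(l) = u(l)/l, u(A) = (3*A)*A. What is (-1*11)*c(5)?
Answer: -165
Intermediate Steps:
u(A) = 3*A**2
c(l) = 3*l (c(l) = (3*l**2)/l = 3*l)
(-1*11)*c(5) = (-1*11)*(3*5) = -11*15 = -165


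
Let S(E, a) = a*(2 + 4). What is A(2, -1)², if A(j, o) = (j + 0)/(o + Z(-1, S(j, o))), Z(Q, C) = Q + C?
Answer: 1/16 ≈ 0.062500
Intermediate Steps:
S(E, a) = 6*a (S(E, a) = a*6 = 6*a)
Z(Q, C) = C + Q
A(j, o) = j/(-1 + 7*o) (A(j, o) = (j + 0)/(o + (6*o - 1)) = j/(o + (-1 + 6*o)) = j/(-1 + 7*o))
A(2, -1)² = (2/(-1 + 7*(-1)))² = (2/(-1 - 7))² = (2/(-8))² = (2*(-⅛))² = (-¼)² = 1/16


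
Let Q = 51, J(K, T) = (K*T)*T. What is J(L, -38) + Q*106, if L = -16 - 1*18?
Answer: -43690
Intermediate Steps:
L = -34 (L = -16 - 18 = -34)
J(K, T) = K*T**2
J(L, -38) + Q*106 = -34*(-38)**2 + 51*106 = -34*1444 + 5406 = -49096 + 5406 = -43690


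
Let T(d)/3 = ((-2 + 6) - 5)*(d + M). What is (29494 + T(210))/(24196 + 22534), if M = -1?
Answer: 28867/46730 ≈ 0.61774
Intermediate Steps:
T(d) = 3 - 3*d (T(d) = 3*(((-2 + 6) - 5)*(d - 1)) = 3*((4 - 5)*(-1 + d)) = 3*(-(-1 + d)) = 3*(1 - d) = 3 - 3*d)
(29494 + T(210))/(24196 + 22534) = (29494 + (3 - 3*210))/(24196 + 22534) = (29494 + (3 - 630))/46730 = (29494 - 627)*(1/46730) = 28867*(1/46730) = 28867/46730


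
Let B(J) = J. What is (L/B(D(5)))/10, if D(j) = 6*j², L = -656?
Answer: -164/375 ≈ -0.43733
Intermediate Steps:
(L/B(D(5)))/10 = -656/(6*5²)/10 = -656/(6*25)*(⅒) = -656/150*(⅒) = -656*1/150*(⅒) = -328/75*⅒ = -164/375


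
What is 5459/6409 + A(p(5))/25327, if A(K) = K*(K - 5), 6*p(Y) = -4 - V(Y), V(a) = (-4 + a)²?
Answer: 4978484923/5843546748 ≈ 0.85196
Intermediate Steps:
p(Y) = -⅔ - (-4 + Y)²/6 (p(Y) = (-4 - (-4 + Y)²)/6 = -⅔ - (-4 + Y)²/6)
A(K) = K*(-5 + K)
5459/6409 + A(p(5))/25327 = 5459/6409 + ((-⅔ - (-4 + 5)²/6)*(-5 + (-⅔ - (-4 + 5)²/6)))/25327 = 5459*(1/6409) + ((-⅔ - ⅙*1²)*(-5 + (-⅔ - ⅙*1²)))*(1/25327) = 5459/6409 + ((-⅔ - ⅙*1)*(-5 + (-⅔ - ⅙*1)))*(1/25327) = 5459/6409 + ((-⅔ - ⅙)*(-5 + (-⅔ - ⅙)))*(1/25327) = 5459/6409 - 5*(-5 - ⅚)/6*(1/25327) = 5459/6409 - ⅚*(-35/6)*(1/25327) = 5459/6409 + (175/36)*(1/25327) = 5459/6409 + 175/911772 = 4978484923/5843546748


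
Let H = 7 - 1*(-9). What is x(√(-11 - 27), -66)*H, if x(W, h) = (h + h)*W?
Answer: -2112*I*√38 ≈ -13019.0*I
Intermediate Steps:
x(W, h) = 2*W*h (x(W, h) = (2*h)*W = 2*W*h)
H = 16 (H = 7 + 9 = 16)
x(√(-11 - 27), -66)*H = (2*√(-11 - 27)*(-66))*16 = (2*√(-38)*(-66))*16 = (2*(I*√38)*(-66))*16 = -132*I*√38*16 = -2112*I*√38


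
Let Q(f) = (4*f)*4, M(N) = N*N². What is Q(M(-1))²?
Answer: 256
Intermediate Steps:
M(N) = N³
Q(f) = 16*f
Q(M(-1))² = (16*(-1)³)² = (16*(-1))² = (-16)² = 256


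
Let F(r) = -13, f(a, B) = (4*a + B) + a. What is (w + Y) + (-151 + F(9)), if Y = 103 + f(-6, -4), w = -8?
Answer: -103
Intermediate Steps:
f(a, B) = B + 5*a (f(a, B) = (B + 4*a) + a = B + 5*a)
Y = 69 (Y = 103 + (-4 + 5*(-6)) = 103 + (-4 - 30) = 103 - 34 = 69)
(w + Y) + (-151 + F(9)) = (-8 + 69) + (-151 - 13) = 61 - 164 = -103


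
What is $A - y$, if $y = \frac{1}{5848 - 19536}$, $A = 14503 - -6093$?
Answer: $\frac{281918049}{13688} \approx 20596.0$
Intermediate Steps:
$A = 20596$ ($A = 14503 + 6093 = 20596$)
$y = - \frac{1}{13688}$ ($y = \frac{1}{-13688} = - \frac{1}{13688} \approx -7.3057 \cdot 10^{-5}$)
$A - y = 20596 - - \frac{1}{13688} = 20596 + \frac{1}{13688} = \frac{281918049}{13688}$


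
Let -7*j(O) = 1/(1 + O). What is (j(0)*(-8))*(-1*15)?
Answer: -120/7 ≈ -17.143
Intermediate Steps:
j(O) = -1/(7*(1 + O))
(j(0)*(-8))*(-1*15) = (-1/(7 + 7*0)*(-8))*(-1*15) = (-1/(7 + 0)*(-8))*(-15) = (-1/7*(-8))*(-15) = (-1*⅐*(-8))*(-15) = -⅐*(-8)*(-15) = (8/7)*(-15) = -120/7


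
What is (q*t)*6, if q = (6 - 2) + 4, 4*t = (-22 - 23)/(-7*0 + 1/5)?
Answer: -2700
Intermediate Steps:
t = -225/4 (t = ((-22 - 23)/(-7*0 + 1/5))/4 = (-45/(0 + ⅕))/4 = (-45/⅕)/4 = (-45*5)/4 = (¼)*(-225) = -225/4 ≈ -56.250)
q = 8 (q = 4 + 4 = 8)
(q*t)*6 = (8*(-225/4))*6 = -450*6 = -2700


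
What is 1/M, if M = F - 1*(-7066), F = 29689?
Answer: 1/36755 ≈ 2.7207e-5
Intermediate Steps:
M = 36755 (M = 29689 - 1*(-7066) = 29689 + 7066 = 36755)
1/M = 1/36755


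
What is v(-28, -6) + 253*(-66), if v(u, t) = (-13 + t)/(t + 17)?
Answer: -183697/11 ≈ -16700.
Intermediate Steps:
v(u, t) = (-13 + t)/(17 + t)
v(-28, -6) + 253*(-66) = (-13 - 6)/(17 - 6) + 253*(-66) = -19/11 - 16698 = -183697/11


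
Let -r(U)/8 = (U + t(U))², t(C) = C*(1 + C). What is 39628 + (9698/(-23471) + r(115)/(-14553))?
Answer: 35924937390/258181 ≈ 1.3915e+5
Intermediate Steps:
r(U) = -8*(U + U*(1 + U))²
39628 + (9698/(-23471) + r(115)/(-14553)) = 39628 + (9698/(-23471) - 8*115²*(2 + 115)²/(-14553)) = 39628 + (9698*(-1/23471) - 8*13225*117²*(-1/14553)) = 39628 + (-9698/23471 - 8*13225*13689*(-1/14553)) = 39628 + (-9698/23471 - 1448296200*(-1/14553)) = 39628 + (-9698/23471 + 53640600/539) = 39628 + 25693740722/258181 = 35924937390/258181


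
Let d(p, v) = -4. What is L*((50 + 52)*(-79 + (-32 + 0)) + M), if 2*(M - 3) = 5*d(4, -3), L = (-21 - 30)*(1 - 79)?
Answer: -45066762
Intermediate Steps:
L = 3978 (L = -51*(-78) = 3978)
M = -7 (M = 3 + (5*(-4))/2 = 3 + (½)*(-20) = 3 - 10 = -7)
L*((50 + 52)*(-79 + (-32 + 0)) + M) = 3978*((50 + 52)*(-79 + (-32 + 0)) - 7) = 3978*(102*(-79 - 32) - 7) = 3978*(102*(-111) - 7) = 3978*(-11322 - 7) = 3978*(-11329) = -45066762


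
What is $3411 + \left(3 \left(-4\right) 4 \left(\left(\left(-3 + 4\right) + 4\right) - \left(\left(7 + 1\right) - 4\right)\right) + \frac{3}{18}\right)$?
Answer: $\frac{20179}{6} \approx 3363.2$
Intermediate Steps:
$3411 + \left(3 \left(-4\right) 4 \left(\left(\left(-3 + 4\right) + 4\right) - \left(\left(7 + 1\right) - 4\right)\right) + \frac{3}{18}\right) = 3411 + \left(\left(-12\right) 4 \left(\left(1 + 4\right) - \left(8 - 4\right)\right) + 3 \cdot \frac{1}{18}\right) = 3411 + \left(- 48 \left(5 - 4\right) + \frac{1}{6}\right) = 3411 + \left(\left(-48\right) 1 + \frac{1}{6}\right) = 3411 + \left(-48 + \frac{1}{6}\right) = 3411 - \frac{287}{6} = \frac{20179}{6}$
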